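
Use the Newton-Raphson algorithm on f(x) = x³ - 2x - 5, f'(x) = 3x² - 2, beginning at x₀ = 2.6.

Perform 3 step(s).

f(x) = x³ - 2x - 5
f'(x) = 3x² - 2
x₀ = 2.6

Newton-Raphson formula: x_{n+1} = x_n - f(x_n)/f'(x_n)

Iteration 1:
  f(2.600000) = 7.376000
  f'(2.600000) = 18.280000
  x_1 = 2.600000 - 7.376000/18.280000 = 2.196499
Iteration 2:
  f(2.196499) = 1.204247
  f'(2.196499) = 12.473822
  x_2 = 2.196499 - 1.204247/12.473822 = 2.099957
Iteration 3:
  f(2.099957) = 0.060517
  f'(2.099957) = 11.229458
  x_3 = 2.099957 - 0.060517/11.229458 = 2.094568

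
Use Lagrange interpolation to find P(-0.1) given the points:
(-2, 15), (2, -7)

Lagrange interpolation formula:
P(x) = Σ yᵢ × Lᵢ(x)
where Lᵢ(x) = Π_{j≠i} (x - xⱼ)/(xᵢ - xⱼ)

L_0(-0.1) = (-0.1 - 2)/(-2 - 2) = 0.525000
L_1(-0.1) = (-0.1 - (-2))/(2 - (-2)) = 0.475000

P(-0.1) = 15×L_0(-0.1) + (-7)×L_1(-0.1)
P(-0.1) = 4.550000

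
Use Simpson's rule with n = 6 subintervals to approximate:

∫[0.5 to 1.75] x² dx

f(x) = x²
a = 0.5, b = 1.75, n = 6
h = (b - a)/n = 0.208333

Simpson's rule: (h/3)[f(x₀) + 4f(x₁) + 2f(x₂) + ... + f(xₙ)]

x_0 = 0.5000, f(x_0) = 0.250000, coefficient = 1
x_1 = 0.7083, f(x_1) = 0.501736, coefficient = 4
x_2 = 0.9167, f(x_2) = 0.840278, coefficient = 2
x_3 = 1.1250, f(x_3) = 1.265625, coefficient = 4
x_4 = 1.3333, f(x_4) = 1.777778, coefficient = 2
x_5 = 1.5417, f(x_5) = 2.376736, coefficient = 4
x_6 = 1.7500, f(x_6) = 3.062500, coefficient = 1

I ≈ (0.208333/3) × 25.125000 = 1.744792
Exact value: 1.744792
Error: 0.000000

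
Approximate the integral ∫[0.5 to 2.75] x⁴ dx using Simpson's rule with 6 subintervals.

f(x) = x⁴
a = 0.5, b = 2.75, n = 6
h = (b - a)/n = 0.375000

Simpson's rule: (h/3)[f(x₀) + 4f(x₁) + 2f(x₂) + ... + f(xₙ)]

x_0 = 0.5000, f(x_0) = 0.062500, coefficient = 1
x_1 = 0.8750, f(x_1) = 0.586182, coefficient = 4
x_2 = 1.2500, f(x_2) = 2.441406, coefficient = 2
x_3 = 1.6250, f(x_3) = 6.972900, coefficient = 4
x_4 = 2.0000, f(x_4) = 16.000000, coefficient = 2
x_5 = 2.3750, f(x_5) = 31.816650, coefficient = 4
x_6 = 2.7500, f(x_6) = 57.191406, coefficient = 1

I ≈ (0.375000/3) × 251.639648 = 31.454956
Exact value: 31.449023
Error: 0.005933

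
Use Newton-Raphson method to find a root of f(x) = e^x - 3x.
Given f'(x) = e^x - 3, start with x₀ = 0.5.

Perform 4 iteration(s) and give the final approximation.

f(x) = e^x - 3x
f'(x) = e^x - 3
x₀ = 0.5

Newton-Raphson formula: x_{n+1} = x_n - f(x_n)/f'(x_n)

Iteration 1:
  f(0.500000) = 0.148721
  f'(0.500000) = -1.351279
  x_1 = 0.500000 - 0.148721/(-1.351279) = 0.610060
Iteration 2:
  f(0.610060) = 0.010362
  f'(0.610060) = -1.159459
  x_2 = 0.610060 - 0.010362/(-1.159459) = 0.618997
Iteration 3:
  f(0.618997) = 0.000074
  f'(0.618997) = -1.142936
  x_3 = 0.618997 - 0.000074/(-1.142936) = 0.619061
Iteration 4:
  f(0.619061) = 0.000000
  f'(0.619061) = -1.142816
  x_4 = 0.619061 - 0.000000/(-1.142816) = 0.619061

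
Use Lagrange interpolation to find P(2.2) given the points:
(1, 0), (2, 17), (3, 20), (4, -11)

Lagrange interpolation formula:
P(x) = Σ yᵢ × Lᵢ(x)
where Lᵢ(x) = Π_{j≠i} (x - xⱼ)/(xᵢ - xⱼ)

L_0(2.2) = (2.2 - 2)/(1 - 2) × (2.2 - 3)/(1 - 3) × (2.2 - 4)/(1 - 4) = -0.048000
L_1(2.2) = (2.2 - 1)/(2 - 1) × (2.2 - 3)/(2 - 3) × (2.2 - 4)/(2 - 4) = 0.864000
L_2(2.2) = (2.2 - 1)/(3 - 1) × (2.2 - 2)/(3 - 2) × (2.2 - 4)/(3 - 4) = 0.216000
L_3(2.2) = (2.2 - 1)/(4 - 1) × (2.2 - 2)/(4 - 2) × (2.2 - 3)/(4 - 3) = -0.032000

P(2.2) = 0×L_0(2.2) + 17×L_1(2.2) + 20×L_2(2.2) + (-11)×L_3(2.2)
P(2.2) = 19.360000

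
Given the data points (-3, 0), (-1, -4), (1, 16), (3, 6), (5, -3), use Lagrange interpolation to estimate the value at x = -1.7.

Lagrange interpolation formula:
P(x) = Σ yᵢ × Lᵢ(x)
where Lᵢ(x) = Π_{j≠i} (x - xⱼ)/(xᵢ - xⱼ)

L_0(-1.7) = (-1.7 - (-1))/(-3 - (-1)) × (-1.7 - 1)/(-3 - 1) × (-1.7 - 3)/(-3 - 3) × (-1.7 - 5)/(-3 - 5) = 0.154990
L_1(-1.7) = (-1.7 - (-3))/(-1 - (-3)) × (-1.7 - 1)/(-1 - 1) × (-1.7 - 3)/(-1 - 3) × (-1.7 - 5)/(-1 - 5) = 1.151353
L_2(-1.7) = (-1.7 - (-3))/(1 - (-3)) × (-1.7 - (-1))/(1 - (-1)) × (-1.7 - 3)/(1 - 3) × (-1.7 - 5)/(1 - 5) = -0.447748
L_3(-1.7) = (-1.7 - (-3))/(3 - (-3)) × (-1.7 - (-1))/(3 - (-1)) × (-1.7 - 1)/(3 - 1) × (-1.7 - 5)/(3 - 5) = 0.171478
L_4(-1.7) = (-1.7 - (-3))/(5 - (-3)) × (-1.7 - (-1))/(5 - (-1)) × (-1.7 - 1)/(5 - 1) × (-1.7 - 3)/(5 - 3) = -0.030073

P(-1.7) = 0×L_0(-1.7) + (-4)×L_1(-1.7) + 16×L_2(-1.7) + 6×L_3(-1.7) + (-3)×L_4(-1.7)
P(-1.7) = -10.650301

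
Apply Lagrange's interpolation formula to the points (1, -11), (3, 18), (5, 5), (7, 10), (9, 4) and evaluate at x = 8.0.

Lagrange interpolation formula:
P(x) = Σ yᵢ × Lᵢ(x)
where Lᵢ(x) = Π_{j≠i} (x - xⱼ)/(xᵢ - xⱼ)

L_0(8.0) = (8.0 - 3)/(1 - 3) × (8.0 - 5)/(1 - 5) × (8.0 - 7)/(1 - 7) × (8.0 - 9)/(1 - 9) = -0.039062
L_1(8.0) = (8.0 - 1)/(3 - 1) × (8.0 - 5)/(3 - 5) × (8.0 - 7)/(3 - 7) × (8.0 - 9)/(3 - 9) = 0.218750
L_2(8.0) = (8.0 - 1)/(5 - 1) × (8.0 - 3)/(5 - 3) × (8.0 - 7)/(5 - 7) × (8.0 - 9)/(5 - 9) = -0.546875
L_3(8.0) = (8.0 - 1)/(7 - 1) × (8.0 - 3)/(7 - 3) × (8.0 - 5)/(7 - 5) × (8.0 - 9)/(7 - 9) = 1.093750
L_4(8.0) = (8.0 - 1)/(9 - 1) × (8.0 - 3)/(9 - 3) × (8.0 - 5)/(9 - 5) × (8.0 - 7)/(9 - 7) = 0.273438

P(8.0) = (-11)×L_0(8.0) + 18×L_1(8.0) + 5×L_2(8.0) + 10×L_3(8.0) + 4×L_4(8.0)
P(8.0) = 13.664062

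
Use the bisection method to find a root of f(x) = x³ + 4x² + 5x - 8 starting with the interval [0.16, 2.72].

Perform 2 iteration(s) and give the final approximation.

f(x) = x³ + 4x² + 5x - 8
Initial interval: [0.16, 2.72]

Iteration 1:
  c_1 = (0.160000 + 2.720000)/2 = 1.440000
  f(c_1) = f(1.440000) = 10.480384
  f(a) × f(c) < 0, new interval: [0.160000, 1.440000]
Iteration 2:
  c_2 = (0.160000 + 1.440000)/2 = 0.800000
  f(c_2) = f(0.800000) = -0.928000
  f(a) × f(c) ≥ 0, new interval: [0.800000, 1.440000]

After 2 iteration(s), the approximation is c_2 = 0.800000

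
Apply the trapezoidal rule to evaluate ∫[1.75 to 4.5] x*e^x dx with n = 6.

f(x) = x*e^x
a = 1.75, b = 4.5, n = 6
h = (b - a)/n = 0.458333

Trapezoidal rule: (h/2)[f(x₀) + 2f(x₁) + 2f(x₂) + ... + f(xₙ)]

x_0 = 1.7500, f(x_0) = 10.070555, coefficient = 1
x_1 = 2.2083, f(x_1) = 20.097017, coefficient = 2
x_2 = 2.6667, f(x_2) = 38.378443, coefficient = 2
x_3 = 3.1250, f(x_3) = 71.124672, coefficient = 2
x_4 = 3.5833, f(x_4) = 128.976059, coefficient = 2
x_5 = 4.0417, f(x_5) = 230.056243, coefficient = 2
x_6 = 4.5000, f(x_6) = 405.077091, coefficient = 1

I ≈ (0.458333/2) × 1392.412515 = 319.094535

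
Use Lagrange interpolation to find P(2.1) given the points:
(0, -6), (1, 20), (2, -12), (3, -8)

Lagrange interpolation formula:
P(x) = Σ yᵢ × Lᵢ(x)
where Lᵢ(x) = Π_{j≠i} (x - xⱼ)/(xᵢ - xⱼ)

L_0(2.1) = (2.1 - 1)/(0 - 1) × (2.1 - 2)/(0 - 2) × (2.1 - 3)/(0 - 3) = 0.016500
L_1(2.1) = (2.1 - 0)/(1 - 0) × (2.1 - 2)/(1 - 2) × (2.1 - 3)/(1 - 3) = -0.094500
L_2(2.1) = (2.1 - 0)/(2 - 0) × (2.1 - 1)/(2 - 1) × (2.1 - 3)/(2 - 3) = 1.039500
L_3(2.1) = (2.1 - 0)/(3 - 0) × (2.1 - 1)/(3 - 1) × (2.1 - 2)/(3 - 2) = 0.038500

P(2.1) = (-6)×L_0(2.1) + 20×L_1(2.1) + (-12)×L_2(2.1) + (-8)×L_3(2.1)
P(2.1) = -14.771000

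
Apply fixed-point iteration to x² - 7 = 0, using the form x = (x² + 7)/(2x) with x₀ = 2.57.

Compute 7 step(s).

Equation: x² - 7 = 0
Fixed-point form: x = (x² + 7)/(2x)
x₀ = 2.57

x_1 = g(2.570000) = 2.646868
x_2 = g(2.646868) = 2.645752
x_3 = g(2.645752) = 2.645751
x_4 = g(2.645751) = 2.645751
x_5 = g(2.645751) = 2.645751
x_6 = g(2.645751) = 2.645751
x_7 = g(2.645751) = 2.645751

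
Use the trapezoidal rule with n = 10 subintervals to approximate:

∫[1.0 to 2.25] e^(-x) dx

f(x) = e^(-x)
a = 1.0, b = 2.25, n = 10
h = (b - a)/n = 0.125000

Trapezoidal rule: (h/2)[f(x₀) + 2f(x₁) + 2f(x₂) + ... + f(xₙ)]

x_0 = 1.0000, f(x_0) = 0.367879, coefficient = 1
x_1 = 1.1250, f(x_1) = 0.324652, coefficient = 2
x_2 = 1.2500, f(x_2) = 0.286505, coefficient = 2
x_3 = 1.3750, f(x_3) = 0.252840, coefficient = 2
x_4 = 1.5000, f(x_4) = 0.223130, coefficient = 2
x_5 = 1.6250, f(x_5) = 0.196912, coefficient = 2
x_6 = 1.7500, f(x_6) = 0.173774, coefficient = 2
x_7 = 1.8750, f(x_7) = 0.153355, coefficient = 2
x_8 = 2.0000, f(x_8) = 0.135335, coefficient = 2
x_9 = 2.1250, f(x_9) = 0.119433, coefficient = 2
x_10 = 2.2500, f(x_10) = 0.105399, coefficient = 1

I ≈ (0.125000/2) × 4.205150 = 0.262822
Exact value: 0.262480
Error: 0.000342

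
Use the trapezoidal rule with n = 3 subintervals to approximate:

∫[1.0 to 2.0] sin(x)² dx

f(x) = sin(x)²
a = 1.0, b = 2.0, n = 3
h = (b - a)/n = 0.333333

Trapezoidal rule: (h/2)[f(x₀) + 2f(x₁) + 2f(x₂) + ... + f(xₙ)]

x_0 = 1.0000, f(x_0) = 0.708073, coefficient = 1
x_1 = 1.3333, f(x_1) = 0.944663, coefficient = 2
x_2 = 1.6667, f(x_2) = 0.990837, coefficient = 2
x_3 = 2.0000, f(x_3) = 0.826822, coefficient = 1

I ≈ (0.333333/2) × 5.405896 = 0.900983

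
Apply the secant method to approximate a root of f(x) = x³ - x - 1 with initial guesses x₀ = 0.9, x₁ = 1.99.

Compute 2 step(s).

f(x) = x³ - x - 1
x₀ = 0.9, x₁ = 1.99

Secant formula: x_{n+1} = x_n - f(x_n)(x_n - x_{n-1})/(f(x_n) - f(x_{n-1}))

Iteration 1:
  f(0.900000) = -1.171000
  f(1.990000) = 4.890599
  x_2 = 1.990000 - 4.890599×(1.990000 - 0.900000)/(4.890599 - (-1.171000))
       = 1.110570
Iteration 2:
  f(1.990000) = 4.890599
  f(1.110570) = -0.740831
  x_3 = 1.110570 - (-0.740831)×(1.110570 - 1.990000)/(-0.740831 - 4.890599)
       = 1.226262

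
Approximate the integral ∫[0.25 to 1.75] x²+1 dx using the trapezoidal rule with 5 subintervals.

f(x) = x²+1
a = 0.25, b = 1.75, n = 5
h = (b - a)/n = 0.300000

Trapezoidal rule: (h/2)[f(x₀) + 2f(x₁) + 2f(x₂) + ... + f(xₙ)]

x_0 = 0.2500, f(x_0) = 1.062500, coefficient = 1
x_1 = 0.5500, f(x_1) = 1.302500, coefficient = 2
x_2 = 0.8500, f(x_2) = 1.722500, coefficient = 2
x_3 = 1.1500, f(x_3) = 2.322500, coefficient = 2
x_4 = 1.4500, f(x_4) = 3.102500, coefficient = 2
x_5 = 1.7500, f(x_5) = 4.062500, coefficient = 1

I ≈ (0.300000/2) × 22.025000 = 3.303750
Exact value: 3.281250
Error: 0.022500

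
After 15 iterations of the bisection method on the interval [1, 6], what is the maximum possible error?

Bisection error bound: |error| ≤ (b-a)/2^n
|error| ≤ (6 - 1)/2^15 = 5/2^15
|error| ≤ 0.0001525879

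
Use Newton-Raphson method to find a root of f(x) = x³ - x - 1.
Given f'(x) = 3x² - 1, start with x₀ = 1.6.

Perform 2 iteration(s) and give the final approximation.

f(x) = x³ - x - 1
f'(x) = 3x² - 1
x₀ = 1.6

Newton-Raphson formula: x_{n+1} = x_n - f(x_n)/f'(x_n)

Iteration 1:
  f(1.600000) = 1.496000
  f'(1.600000) = 6.680000
  x_1 = 1.600000 - 1.496000/6.680000 = 1.376048
Iteration 2:
  f(1.376048) = 0.229510
  f'(1.376048) = 4.680524
  x_2 = 1.376048 - 0.229510/4.680524 = 1.327013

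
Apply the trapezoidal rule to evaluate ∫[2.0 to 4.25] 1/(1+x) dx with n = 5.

f(x) = 1/(1+x)
a = 2.0, b = 4.25, n = 5
h = (b - a)/n = 0.450000

Trapezoidal rule: (h/2)[f(x₀) + 2f(x₁) + 2f(x₂) + ... + f(xₙ)]

x_0 = 2.0000, f(x_0) = 0.333333, coefficient = 1
x_1 = 2.4500, f(x_1) = 0.289855, coefficient = 2
x_2 = 2.9000, f(x_2) = 0.256410, coefficient = 2
x_3 = 3.3500, f(x_3) = 0.229885, coefficient = 2
x_4 = 3.8000, f(x_4) = 0.208333, coefficient = 2
x_5 = 4.2500, f(x_5) = 0.190476, coefficient = 1

I ≈ (0.450000/2) × 2.492777 = 0.560875
Exact value: 0.559616
Error: 0.001259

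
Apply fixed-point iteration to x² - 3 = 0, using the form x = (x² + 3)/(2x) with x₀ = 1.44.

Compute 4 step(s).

Equation: x² - 3 = 0
Fixed-point form: x = (x² + 3)/(2x)
x₀ = 1.44

x_1 = g(1.440000) = 1.761667
x_2 = g(1.761667) = 1.732300
x_3 = g(1.732300) = 1.732051
x_4 = g(1.732051) = 1.732051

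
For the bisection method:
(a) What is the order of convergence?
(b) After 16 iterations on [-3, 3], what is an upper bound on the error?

(a) Bisection has linear (order 1) convergence; the error is halved each step.

(b) Error bound = (b-a)/2^n = (3 - (-3))/2^{16}
    = 6/2^{16}

(a) 1 (linear); (b) error ≤ 9.16e-05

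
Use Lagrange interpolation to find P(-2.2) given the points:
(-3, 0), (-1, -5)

Lagrange interpolation formula:
P(x) = Σ yᵢ × Lᵢ(x)
where Lᵢ(x) = Π_{j≠i} (x - xⱼ)/(xᵢ - xⱼ)

L_0(-2.2) = (-2.2 - (-1))/(-3 - (-1)) = 0.600000
L_1(-2.2) = (-2.2 - (-3))/(-1 - (-3)) = 0.400000

P(-2.2) = 0×L_0(-2.2) + (-5)×L_1(-2.2)
P(-2.2) = -2.000000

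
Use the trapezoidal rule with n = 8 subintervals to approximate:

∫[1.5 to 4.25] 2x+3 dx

f(x) = 2x+3
a = 1.5, b = 4.25, n = 8
h = (b - a)/n = 0.343750

Trapezoidal rule: (h/2)[f(x₀) + 2f(x₁) + 2f(x₂) + ... + f(xₙ)]

x_0 = 1.5000, f(x_0) = 6.000000, coefficient = 1
x_1 = 1.8438, f(x_1) = 6.687500, coefficient = 2
x_2 = 2.1875, f(x_2) = 7.375000, coefficient = 2
x_3 = 2.5312, f(x_3) = 8.062500, coefficient = 2
x_4 = 2.8750, f(x_4) = 8.750000, coefficient = 2
x_5 = 3.2188, f(x_5) = 9.437500, coefficient = 2
x_6 = 3.5625, f(x_6) = 10.125000, coefficient = 2
x_7 = 3.9062, f(x_7) = 10.812500, coefficient = 2
x_8 = 4.2500, f(x_8) = 11.500000, coefficient = 1

I ≈ (0.343750/2) × 140.000000 = 24.062500
Exact value: 24.062500
Error: 0.000000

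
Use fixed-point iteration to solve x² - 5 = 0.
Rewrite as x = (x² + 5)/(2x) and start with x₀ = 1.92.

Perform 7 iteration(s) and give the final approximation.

Equation: x² - 5 = 0
Fixed-point form: x = (x² + 5)/(2x)
x₀ = 1.92

x_1 = g(1.920000) = 2.262083
x_2 = g(2.262083) = 2.236218
x_3 = g(2.236218) = 2.236068
x_4 = g(2.236068) = 2.236068
x_5 = g(2.236068) = 2.236068
x_6 = g(2.236068) = 2.236068
x_7 = g(2.236068) = 2.236068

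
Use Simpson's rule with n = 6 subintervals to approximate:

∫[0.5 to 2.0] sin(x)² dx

f(x) = sin(x)²
a = 0.5, b = 2.0, n = 6
h = (b - a)/n = 0.250000

Simpson's rule: (h/3)[f(x₀) + 4f(x₁) + 2f(x₂) + ... + f(xₙ)]

x_0 = 0.5000, f(x_0) = 0.229849, coefficient = 1
x_1 = 0.7500, f(x_1) = 0.464631, coefficient = 4
x_2 = 1.0000, f(x_2) = 0.708073, coefficient = 2
x_3 = 1.2500, f(x_3) = 0.900572, coefficient = 4
x_4 = 1.5000, f(x_4) = 0.994996, coefficient = 2
x_5 = 1.7500, f(x_5) = 0.968228, coefficient = 4
x_6 = 2.0000, f(x_6) = 0.826822, coefficient = 1

I ≈ (0.250000/3) × 13.796536 = 1.149711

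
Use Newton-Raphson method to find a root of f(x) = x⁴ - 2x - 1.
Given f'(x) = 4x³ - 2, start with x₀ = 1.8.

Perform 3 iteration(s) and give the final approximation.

f(x) = x⁴ - 2x - 1
f'(x) = 4x³ - 2
x₀ = 1.8

Newton-Raphson formula: x_{n+1} = x_n - f(x_n)/f'(x_n)

Iteration 1:
  f(1.800000) = 5.897600
  f'(1.800000) = 21.328000
  x_1 = 1.800000 - 5.897600/21.328000 = 1.523481
Iteration 2:
  f(1.523481) = 1.340051
  f'(1.523481) = 12.143960
  x_2 = 1.523481 - 1.340051/12.143960 = 1.413134
Iteration 3:
  f(1.413134) = 0.161530
  f'(1.413134) = 9.287812
  x_3 = 1.413134 - 0.161530/9.287812 = 1.395742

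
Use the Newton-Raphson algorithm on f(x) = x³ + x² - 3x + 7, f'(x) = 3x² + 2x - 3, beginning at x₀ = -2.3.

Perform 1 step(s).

f(x) = x³ + x² - 3x + 7
f'(x) = 3x² + 2x - 3
x₀ = -2.3

Newton-Raphson formula: x_{n+1} = x_n - f(x_n)/f'(x_n)

Iteration 1:
  f(-2.300000) = 7.023000
  f'(-2.300000) = 8.270000
  x_1 = -2.300000 - 7.023000/8.270000 = -3.149214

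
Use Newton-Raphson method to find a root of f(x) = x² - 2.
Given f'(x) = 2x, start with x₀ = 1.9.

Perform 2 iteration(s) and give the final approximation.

f(x) = x² - 2
f'(x) = 2x
x₀ = 1.9

Newton-Raphson formula: x_{n+1} = x_n - f(x_n)/f'(x_n)

Iteration 1:
  f(1.900000) = 1.610000
  f'(1.900000) = 3.800000
  x_1 = 1.900000 - 1.610000/3.800000 = 1.476316
Iteration 2:
  f(1.476316) = 0.179508
  f'(1.476316) = 2.952632
  x_2 = 1.476316 - 0.179508/2.952632 = 1.415520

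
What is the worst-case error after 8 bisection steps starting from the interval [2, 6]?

Bisection error bound: |error| ≤ (b-a)/2^n
|error| ≤ (6 - 2)/2^8 = 4/2^8
|error| ≤ 0.0156250000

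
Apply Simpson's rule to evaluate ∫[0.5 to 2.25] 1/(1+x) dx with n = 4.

f(x) = 1/(1+x)
a = 0.5, b = 2.25, n = 4
h = (b - a)/n = 0.437500

Simpson's rule: (h/3)[f(x₀) + 4f(x₁) + 2f(x₂) + ... + f(xₙ)]

x_0 = 0.5000, f(x_0) = 0.666667, coefficient = 1
x_1 = 0.9375, f(x_1) = 0.516129, coefficient = 4
x_2 = 1.3750, f(x_2) = 0.421053, coefficient = 2
x_3 = 1.8125, f(x_3) = 0.355556, coefficient = 4
x_4 = 2.2500, f(x_4) = 0.307692, coefficient = 1

I ≈ (0.437500/3) × 5.303203 = 0.773384
Exact value: 0.773190
Error: 0.000194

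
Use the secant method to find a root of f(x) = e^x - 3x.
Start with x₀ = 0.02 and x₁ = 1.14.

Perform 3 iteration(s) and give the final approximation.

f(x) = e^x - 3x
x₀ = 0.02, x₁ = 1.14

Secant formula: x_{n+1} = x_n - f(x_n)(x_n - x_{n-1})/(f(x_n) - f(x_{n-1}))

Iteration 1:
  f(0.020000) = 0.960201
  f(1.140000) = -0.293232
  x_2 = 1.140000 - (-0.293232)×(1.140000 - 0.020000)/(-0.293232 - 0.960201)
       = 0.877984
Iteration 2:
  f(1.140000) = -0.293232
  f(0.877984) = -0.227908
  x_3 = 0.877984 - (-0.227908)×(0.877984 - 1.140000)/(-0.227908 - (-0.293232))
       = -0.036161
Iteration 3:
  f(0.877984) = -0.227908
  f(-0.036161) = 1.072969
  x_4 = -0.036161 - 1.072969×(-0.036161 - 0.877984)/(1.072969 - (-0.227908))
       = 0.717830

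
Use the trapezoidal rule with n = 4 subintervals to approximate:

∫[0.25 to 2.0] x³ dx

f(x) = x³
a = 0.25, b = 2.0, n = 4
h = (b - a)/n = 0.437500

Trapezoidal rule: (h/2)[f(x₀) + 2f(x₁) + 2f(x₂) + ... + f(xₙ)]

x_0 = 0.2500, f(x_0) = 0.015625, coefficient = 1
x_1 = 0.6875, f(x_1) = 0.324951, coefficient = 2
x_2 = 1.1250, f(x_2) = 1.423828, coefficient = 2
x_3 = 1.5625, f(x_3) = 3.814697, coefficient = 2
x_4 = 2.0000, f(x_4) = 8.000000, coefficient = 1

I ≈ (0.437500/2) × 19.142578 = 4.187439
Exact value: 3.999023
Error: 0.188416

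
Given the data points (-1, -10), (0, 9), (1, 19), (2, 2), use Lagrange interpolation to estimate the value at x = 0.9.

Lagrange interpolation formula:
P(x) = Σ yᵢ × Lᵢ(x)
where Lᵢ(x) = Π_{j≠i} (x - xⱼ)/(xᵢ - xⱼ)

L_0(0.9) = (0.9 - 0)/(-1 - 0) × (0.9 - 1)/(-1 - 1) × (0.9 - 2)/(-1 - 2) = -0.016500
L_1(0.9) = (0.9 - (-1))/(0 - (-1)) × (0.9 - 1)/(0 - 1) × (0.9 - 2)/(0 - 2) = 0.104500
L_2(0.9) = (0.9 - (-1))/(1 - (-1)) × (0.9 - 0)/(1 - 0) × (0.9 - 2)/(1 - 2) = 0.940500
L_3(0.9) = (0.9 - (-1))/(2 - (-1)) × (0.9 - 0)/(2 - 0) × (0.9 - 1)/(2 - 1) = -0.028500

P(0.9) = (-10)×L_0(0.9) + 9×L_1(0.9) + 19×L_2(0.9) + 2×L_3(0.9)
P(0.9) = 18.918000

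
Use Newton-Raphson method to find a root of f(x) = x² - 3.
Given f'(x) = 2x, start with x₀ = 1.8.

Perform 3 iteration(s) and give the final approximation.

f(x) = x² - 3
f'(x) = 2x
x₀ = 1.8

Newton-Raphson formula: x_{n+1} = x_n - f(x_n)/f'(x_n)

Iteration 1:
  f(1.800000) = 0.240000
  f'(1.800000) = 3.600000
  x_1 = 1.800000 - 0.240000/3.600000 = 1.733333
Iteration 2:
  f(1.733333) = 0.004444
  f'(1.733333) = 3.466667
  x_2 = 1.733333 - 0.004444/3.466667 = 1.732051
Iteration 3:
  f(1.732051) = 0.000002
  f'(1.732051) = 3.464103
  x_3 = 1.732051 - 0.000002/3.464103 = 1.732051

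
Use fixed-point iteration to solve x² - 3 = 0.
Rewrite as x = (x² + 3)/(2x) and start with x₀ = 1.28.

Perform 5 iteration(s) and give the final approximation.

Equation: x² - 3 = 0
Fixed-point form: x = (x² + 3)/(2x)
x₀ = 1.28

x_1 = g(1.280000) = 1.811875
x_2 = g(1.811875) = 1.733809
x_3 = g(1.733809) = 1.732052
x_4 = g(1.732052) = 1.732051
x_5 = g(1.732051) = 1.732051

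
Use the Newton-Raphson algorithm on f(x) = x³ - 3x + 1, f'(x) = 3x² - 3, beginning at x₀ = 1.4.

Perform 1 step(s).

f(x) = x³ - 3x + 1
f'(x) = 3x² - 3
x₀ = 1.4

Newton-Raphson formula: x_{n+1} = x_n - f(x_n)/f'(x_n)

Iteration 1:
  f(1.400000) = -0.456000
  f'(1.400000) = 2.880000
  x_1 = 1.400000 - (-0.456000)/2.880000 = 1.558333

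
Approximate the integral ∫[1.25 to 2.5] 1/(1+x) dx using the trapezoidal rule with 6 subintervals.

f(x) = 1/(1+x)
a = 1.25, b = 2.5, n = 6
h = (b - a)/n = 0.208333

Trapezoidal rule: (h/2)[f(x₀) + 2f(x₁) + 2f(x₂) + ... + f(xₙ)]

x_0 = 1.2500, f(x_0) = 0.444444, coefficient = 1
x_1 = 1.4583, f(x_1) = 0.406780, coefficient = 2
x_2 = 1.6667, f(x_2) = 0.375000, coefficient = 2
x_3 = 1.8750, f(x_3) = 0.347826, coefficient = 2
x_4 = 2.0833, f(x_4) = 0.324324, coefficient = 2
x_5 = 2.2917, f(x_5) = 0.303797, coefficient = 2
x_6 = 2.5000, f(x_6) = 0.285714, coefficient = 1

I ≈ (0.208333/2) × 4.245614 = 0.442251
Exact value: 0.441833
Error: 0.000419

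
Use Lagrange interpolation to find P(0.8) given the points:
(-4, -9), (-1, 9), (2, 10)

Lagrange interpolation formula:
P(x) = Σ yᵢ × Lᵢ(x)
where Lᵢ(x) = Π_{j≠i} (x - xⱼ)/(xᵢ - xⱼ)

L_0(0.8) = (0.8 - (-1))/(-4 - (-1)) × (0.8 - 2)/(-4 - 2) = -0.120000
L_1(0.8) = (0.8 - (-4))/(-1 - (-4)) × (0.8 - 2)/(-1 - 2) = 0.640000
L_2(0.8) = (0.8 - (-4))/(2 - (-4)) × (0.8 - (-1))/(2 - (-1)) = 0.480000

P(0.8) = (-9)×L_0(0.8) + 9×L_1(0.8) + 10×L_2(0.8)
P(0.8) = 11.640000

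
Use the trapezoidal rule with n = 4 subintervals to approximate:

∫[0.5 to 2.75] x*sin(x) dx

f(x) = x*sin(x)
a = 0.5, b = 2.75, n = 4
h = (b - a)/n = 0.562500

Trapezoidal rule: (h/2)[f(x₀) + 2f(x₁) + 2f(x₂) + ... + f(xₙ)]

x_0 = 0.5000, f(x_0) = 0.239713, coefficient = 1
x_1 = 1.0625, f(x_1) = 0.928173, coefficient = 2
x_2 = 1.6250, f(x_2) = 1.622613, coefficient = 2
x_3 = 2.1875, f(x_3) = 1.784539, coefficient = 2
x_4 = 2.7500, f(x_4) = 1.049568, coefficient = 1

I ≈ (0.562500/2) × 9.959932 = 2.801231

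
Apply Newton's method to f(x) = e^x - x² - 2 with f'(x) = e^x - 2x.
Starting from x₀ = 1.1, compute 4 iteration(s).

f(x) = e^x - x² - 2
f'(x) = e^x - 2x
x₀ = 1.1

Newton-Raphson formula: x_{n+1} = x_n - f(x_n)/f'(x_n)

Iteration 1:
  f(1.100000) = -0.205834
  f'(1.100000) = 0.804166
  x_1 = 1.100000 - (-0.205834)/0.804166 = 1.355960
Iteration 2:
  f(1.355960) = 0.041856
  f'(1.355960) = 1.168564
  x_2 = 1.355960 - 0.041856/1.168564 = 1.320141
Iteration 3:
  f(1.320141) = 0.001177
  f'(1.320141) = 1.103667
  x_3 = 1.320141 - 0.001177/1.103667 = 1.319075
Iteration 4:
  f(1.319075) = 0.000001
  f'(1.319075) = 1.101810
  x_4 = 1.319075 - 0.000001/1.101810 = 1.319074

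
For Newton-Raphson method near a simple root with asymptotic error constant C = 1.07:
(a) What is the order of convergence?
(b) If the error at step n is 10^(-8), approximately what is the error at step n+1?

(a) Newton-Raphson has quadratic (order 2) convergence near simple roots.
    This means |e_{n+1}| ≈ C|e_n|².

(b) With |e_n| = 10^(-8) and C = 1.07:
    |e_{n+1}| ≈ 1.07 × (10^(-8))² = 1.07 × 10^(-16)

(a) 2 (quadratic); (b) |e_{n+1}| ≈ 1.070e-16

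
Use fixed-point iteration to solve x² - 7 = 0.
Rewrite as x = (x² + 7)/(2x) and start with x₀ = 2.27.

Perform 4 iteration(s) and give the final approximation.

Equation: x² - 7 = 0
Fixed-point form: x = (x² + 7)/(2x)
x₀ = 2.27

x_1 = g(2.270000) = 2.676850
x_2 = g(2.676850) = 2.645932
x_3 = g(2.645932) = 2.645751
x_4 = g(2.645751) = 2.645751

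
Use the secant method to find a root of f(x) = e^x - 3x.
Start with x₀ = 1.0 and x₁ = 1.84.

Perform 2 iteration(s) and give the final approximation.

f(x) = e^x - 3x
x₀ = 1.0, x₁ = 1.84

Secant formula: x_{n+1} = x_n - f(x_n)(x_n - x_{n-1})/(f(x_n) - f(x_{n-1}))

Iteration 1:
  f(1.000000) = -0.281718
  f(1.840000) = 0.776538
  x_2 = 1.840000 - 0.776538×(1.840000 - 1.000000)/(0.776538 - (-0.281718))
       = 1.223616
Iteration 2:
  f(1.840000) = 0.776538
  f(1.223616) = -0.271390
  x_3 = 1.223616 - (-0.271390)×(1.223616 - 1.840000)/(-0.271390 - 0.776538)
       = 1.383246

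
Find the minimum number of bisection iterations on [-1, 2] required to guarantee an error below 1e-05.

We need (b-a)/2^n ≤ 1e-05
(2 - (-1))/2^n ≤ 1e-05
3/2^n ≤ 1e-05
2^n ≥ 300000
n ≥ log₂(300000) = 18.19
n ≥ 19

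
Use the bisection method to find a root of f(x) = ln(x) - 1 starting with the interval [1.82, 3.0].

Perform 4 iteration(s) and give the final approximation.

f(x) = ln(x) - 1
Initial interval: [1.82, 3.0]

Iteration 1:
  c_1 = (1.820000 + 3.000000)/2 = 2.410000
  f(c_1) = f(2.410000) = -0.120373
  f(a) × f(c) ≥ 0, new interval: [2.410000, 3.000000]
Iteration 2:
  c_2 = (2.410000 + 3.000000)/2 = 2.705000
  f(c_2) = f(2.705000) = -0.004898
  f(a) × f(c) ≥ 0, new interval: [2.705000, 3.000000]
Iteration 3:
  c_3 = (2.705000 + 3.000000)/2 = 2.852500
  f(c_3) = f(2.852500) = 0.048196
  f(a) × f(c) < 0, new interval: [2.705000, 2.852500]
Iteration 4:
  c_4 = (2.705000 + 2.852500)/2 = 2.778750
  f(c_4) = f(2.778750) = 0.022001
  f(a) × f(c) < 0, new interval: [2.705000, 2.778750]

After 4 iteration(s), the approximation is c_4 = 2.778750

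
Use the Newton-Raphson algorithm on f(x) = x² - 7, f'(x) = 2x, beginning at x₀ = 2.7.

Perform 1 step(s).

f(x) = x² - 7
f'(x) = 2x
x₀ = 2.7

Newton-Raphson formula: x_{n+1} = x_n - f(x_n)/f'(x_n)

Iteration 1:
  f(2.700000) = 0.290000
  f'(2.700000) = 5.400000
  x_1 = 2.700000 - 0.290000/5.400000 = 2.646296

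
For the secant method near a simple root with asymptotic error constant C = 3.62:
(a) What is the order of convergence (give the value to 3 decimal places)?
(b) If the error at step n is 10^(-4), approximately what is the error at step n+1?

(a) Secant method has superlinear convergence with order φ = (1+√5)/2 ≈ 1.618.
    This means |e_{n+1}| ≈ C|e_n|^1.618.

(b) With |e_n| = 10^(-4) and C = 3.62:
    |e_{n+1}| ≈ 3.62 × (10^(-4))^1.618 = 3.62 × 10^(-6.47)

(a) ≈ 1.618 (golden ratio); (b) |e_{n+1}| ≈ 1.221e-06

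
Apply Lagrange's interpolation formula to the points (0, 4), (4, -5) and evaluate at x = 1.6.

Lagrange interpolation formula:
P(x) = Σ yᵢ × Lᵢ(x)
where Lᵢ(x) = Π_{j≠i} (x - xⱼ)/(xᵢ - xⱼ)

L_0(1.6) = (1.6 - 4)/(0 - 4) = 0.600000
L_1(1.6) = (1.6 - 0)/(4 - 0) = 0.400000

P(1.6) = 4×L_0(1.6) + (-5)×L_1(1.6)
P(1.6) = 0.400000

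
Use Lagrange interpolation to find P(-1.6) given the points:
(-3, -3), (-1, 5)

Lagrange interpolation formula:
P(x) = Σ yᵢ × Lᵢ(x)
where Lᵢ(x) = Π_{j≠i} (x - xⱼ)/(xᵢ - xⱼ)

L_0(-1.6) = (-1.6 - (-1))/(-3 - (-1)) = 0.300000
L_1(-1.6) = (-1.6 - (-3))/(-1 - (-3)) = 0.700000

P(-1.6) = (-3)×L_0(-1.6) + 5×L_1(-1.6)
P(-1.6) = 2.600000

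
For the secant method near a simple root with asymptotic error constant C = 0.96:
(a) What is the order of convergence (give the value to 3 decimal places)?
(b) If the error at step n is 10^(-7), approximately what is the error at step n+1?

(a) Secant method has superlinear convergence with order φ = (1+√5)/2 ≈ 1.618.
    This means |e_{n+1}| ≈ C|e_n|^1.618.

(b) With |e_n| = 10^(-7) and C = 0.96:
    |e_{n+1}| ≈ 0.96 × (10^(-7))^1.618 = 0.96 × 10^(-11.33)

(a) ≈ 1.618 (golden ratio); (b) |e_{n+1}| ≈ 4.529e-12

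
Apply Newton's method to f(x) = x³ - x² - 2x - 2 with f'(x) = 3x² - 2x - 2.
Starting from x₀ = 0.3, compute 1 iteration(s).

f(x) = x³ - x² - 2x - 2
f'(x) = 3x² - 2x - 2
x₀ = 0.3

Newton-Raphson formula: x_{n+1} = x_n - f(x_n)/f'(x_n)

Iteration 1:
  f(0.300000) = -2.663000
  f'(0.300000) = -2.330000
  x_1 = 0.300000 - (-2.663000)/(-2.330000) = -0.842918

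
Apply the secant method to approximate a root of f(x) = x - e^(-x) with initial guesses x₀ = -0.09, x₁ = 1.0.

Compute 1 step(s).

f(x) = x - e^(-x)
x₀ = -0.09, x₁ = 1.0

Secant formula: x_{n+1} = x_n - f(x_n)(x_n - x_{n-1})/(f(x_n) - f(x_{n-1}))

Iteration 1:
  f(-0.090000) = -1.184174
  f(1.000000) = 0.632121
  x_2 = 1.000000 - 0.632121×(1.000000 - (-0.090000))/(0.632121 - (-1.184174))
       = 0.620650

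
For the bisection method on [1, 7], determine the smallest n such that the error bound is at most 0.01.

We need (b-a)/2^n ≤ 0.01
(7 - 1)/2^n ≤ 0.01
6/2^n ≤ 0.01
2^n ≥ 600
n ≥ log₂(600) = 9.23
n ≥ 10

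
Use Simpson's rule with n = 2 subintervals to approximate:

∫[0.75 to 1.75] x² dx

f(x) = x²
a = 0.75, b = 1.75, n = 2
h = (b - a)/n = 0.500000

Simpson's rule: (h/3)[f(x₀) + 4f(x₁) + 2f(x₂) + ... + f(xₙ)]

x_0 = 0.7500, f(x_0) = 0.562500, coefficient = 1
x_1 = 1.2500, f(x_1) = 1.562500, coefficient = 4
x_2 = 1.7500, f(x_2) = 3.062500, coefficient = 1

I ≈ (0.500000/3) × 9.875000 = 1.645833
Exact value: 1.645833
Error: 0.000000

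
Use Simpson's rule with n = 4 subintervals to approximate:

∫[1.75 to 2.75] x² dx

f(x) = x²
a = 1.75, b = 2.75, n = 4
h = (b - a)/n = 0.250000

Simpson's rule: (h/3)[f(x₀) + 4f(x₁) + 2f(x₂) + ... + f(xₙ)]

x_0 = 1.7500, f(x_0) = 3.062500, coefficient = 1
x_1 = 2.0000, f(x_1) = 4.000000, coefficient = 4
x_2 = 2.2500, f(x_2) = 5.062500, coefficient = 2
x_3 = 2.5000, f(x_3) = 6.250000, coefficient = 4
x_4 = 2.7500, f(x_4) = 7.562500, coefficient = 1

I ≈ (0.250000/3) × 61.750000 = 5.145833
Exact value: 5.145833
Error: 0.000000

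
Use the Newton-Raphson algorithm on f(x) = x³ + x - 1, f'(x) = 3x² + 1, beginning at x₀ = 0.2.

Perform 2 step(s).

f(x) = x³ + x - 1
f'(x) = 3x² + 1
x₀ = 0.2

Newton-Raphson formula: x_{n+1} = x_n - f(x_n)/f'(x_n)

Iteration 1:
  f(0.200000) = -0.792000
  f'(0.200000) = 1.120000
  x_1 = 0.200000 - (-0.792000)/1.120000 = 0.907143
Iteration 2:
  f(0.907143) = 0.653638
  f'(0.907143) = 3.468724
  x_2 = 0.907143 - 0.653638/3.468724 = 0.718705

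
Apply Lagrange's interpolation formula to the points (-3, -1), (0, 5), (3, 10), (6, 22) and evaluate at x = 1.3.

Lagrange interpolation formula:
P(x) = Σ yᵢ × Lᵢ(x)
where Lᵢ(x) = Π_{j≠i} (x - xⱼ)/(xᵢ - xⱼ)

L_0(1.3) = (1.3 - 0)/(-3 - 0) × (1.3 - 3)/(-3 - 3) × (1.3 - 6)/(-3 - 6) = -0.064117
L_1(1.3) = (1.3 - (-3))/(0 - (-3)) × (1.3 - 3)/(0 - 3) × (1.3 - 6)/(0 - 6) = 0.636241
L_2(1.3) = (1.3 - (-3))/(3 - (-3)) × (1.3 - 0)/(3 - 0) × (1.3 - 6)/(3 - 6) = 0.486537
L_3(1.3) = (1.3 - (-3))/(6 - (-3)) × (1.3 - 0)/(6 - 0) × (1.3 - 3)/(6 - 3) = -0.058660

P(1.3) = (-1)×L_0(1.3) + 5×L_1(1.3) + 10×L_2(1.3) + 22×L_3(1.3)
P(1.3) = 6.820160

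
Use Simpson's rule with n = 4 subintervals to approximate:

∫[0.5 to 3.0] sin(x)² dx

f(x) = sin(x)²
a = 0.5, b = 3.0, n = 4
h = (b - a)/n = 0.625000

Simpson's rule: (h/3)[f(x₀) + 4f(x₁) + 2f(x₂) + ... + f(xₙ)]

x_0 = 0.5000, f(x_0) = 0.229849, coefficient = 1
x_1 = 1.1250, f(x_1) = 0.814087, coefficient = 4
x_2 = 1.7500, f(x_2) = 0.968228, coefficient = 2
x_3 = 2.3750, f(x_3) = 0.481199, coefficient = 4
x_4 = 3.0000, f(x_4) = 0.019915, coefficient = 1

I ≈ (0.625000/3) × 7.367363 = 1.534867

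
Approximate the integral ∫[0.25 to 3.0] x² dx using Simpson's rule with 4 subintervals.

f(x) = x²
a = 0.25, b = 3.0, n = 4
h = (b - a)/n = 0.687500

Simpson's rule: (h/3)[f(x₀) + 4f(x₁) + 2f(x₂) + ... + f(xₙ)]

x_0 = 0.2500, f(x_0) = 0.062500, coefficient = 1
x_1 = 0.9375, f(x_1) = 0.878906, coefficient = 4
x_2 = 1.6250, f(x_2) = 2.640625, coefficient = 2
x_3 = 2.3125, f(x_3) = 5.347656, coefficient = 4
x_4 = 3.0000, f(x_4) = 9.000000, coefficient = 1

I ≈ (0.687500/3) × 39.250000 = 8.994792
Exact value: 8.994792
Error: 0.000000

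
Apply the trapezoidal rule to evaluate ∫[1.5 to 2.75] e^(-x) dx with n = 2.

f(x) = e^(-x)
a = 1.5, b = 2.75, n = 2
h = (b - a)/n = 0.625000

Trapezoidal rule: (h/2)[f(x₀) + 2f(x₁) + 2f(x₂) + ... + f(xₙ)]

x_0 = 1.5000, f(x_0) = 0.223130, coefficient = 1
x_1 = 2.1250, f(x_1) = 0.119433, coefficient = 2
x_2 = 2.7500, f(x_2) = 0.063928, coefficient = 1

I ≈ (0.625000/2) × 0.525924 = 0.164351
Exact value: 0.159202
Error: 0.005149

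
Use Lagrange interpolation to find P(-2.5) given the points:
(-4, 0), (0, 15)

Lagrange interpolation formula:
P(x) = Σ yᵢ × Lᵢ(x)
where Lᵢ(x) = Π_{j≠i} (x - xⱼ)/(xᵢ - xⱼ)

L_0(-2.5) = (-2.5 - 0)/(-4 - 0) = 0.625000
L_1(-2.5) = (-2.5 - (-4))/(0 - (-4)) = 0.375000

P(-2.5) = 0×L_0(-2.5) + 15×L_1(-2.5)
P(-2.5) = 5.625000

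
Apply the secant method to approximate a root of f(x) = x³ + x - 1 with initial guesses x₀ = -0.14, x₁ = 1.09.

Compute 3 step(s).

f(x) = x³ + x - 1
x₀ = -0.14, x₁ = 1.09

Secant formula: x_{n+1} = x_n - f(x_n)(x_n - x_{n-1})/(f(x_n) - f(x_{n-1}))

Iteration 1:
  f(-0.140000) = -1.142744
  f(1.090000) = 1.385029
  x_2 = 1.090000 - 1.385029×(1.090000 - (-0.140000))/(1.385029 - (-1.142744))
       = 0.416053
Iteration 2:
  f(1.090000) = 1.385029
  f(0.416053) = -0.511929
  x_3 = 0.416053 - (-0.511929)×(0.416053 - 1.090000)/(-0.511929 - 1.385029)
       = 0.597930
Iteration 3:
  f(0.416053) = -0.511929
  f(0.597930) = -0.188299
  x_4 = 0.597930 - (-0.188299)×(0.597930 - 0.416053)/(-0.188299 - (-0.511929))
       = 0.703752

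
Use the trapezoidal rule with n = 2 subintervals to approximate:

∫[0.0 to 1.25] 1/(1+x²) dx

f(x) = 1/(1+x²)
a = 0.0, b = 1.25, n = 2
h = (b - a)/n = 0.625000

Trapezoidal rule: (h/2)[f(x₀) + 2f(x₁) + 2f(x₂) + ... + f(xₙ)]

x_0 = 0.0000, f(x_0) = 1.000000, coefficient = 1
x_1 = 0.6250, f(x_1) = 0.719101, coefficient = 2
x_2 = 1.2500, f(x_2) = 0.390244, coefficient = 1

I ≈ (0.625000/2) × 2.828446 = 0.883889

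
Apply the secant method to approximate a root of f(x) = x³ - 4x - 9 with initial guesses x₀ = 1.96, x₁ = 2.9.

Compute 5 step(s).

f(x) = x³ - 4x - 9
x₀ = 1.96, x₁ = 2.9

Secant formula: x_{n+1} = x_n - f(x_n)(x_n - x_{n-1})/(f(x_n) - f(x_{n-1}))

Iteration 1:
  f(1.960000) = -9.310464
  f(2.900000) = 3.789000
  x_2 = 2.900000 - 3.789000×(2.900000 - 1.960000)/(3.789000 - (-9.310464))
       = 2.628106
Iteration 2:
  f(2.900000) = 3.789000
  f(2.628106) = -1.360243
  x_3 = 2.628106 - (-1.360243)×(2.628106 - 2.900000)/(-1.360243 - 3.789000)
       = 2.699931
Iteration 3:
  f(2.628106) = -1.360243
  f(2.699931) = -0.118236
  x_4 = 2.699931 - (-0.118236)×(2.699931 - 2.628106)/(-0.118236 - (-1.360243))
       = 2.706768
Iteration 4:
  f(2.699931) = -0.118236
  f(2.706768) = 0.004322
  x_5 = 2.706768 - 0.004322×(2.706768 - 2.699931)/(0.004322 - (-0.118236))
       = 2.706527
Iteration 5:
  f(2.706768) = 0.004322
  f(2.706527) = -0.000013
  x_6 = 2.706527 - (-0.000013)×(2.706527 - 2.706768)/(-0.000013 - 0.004322)
       = 2.706528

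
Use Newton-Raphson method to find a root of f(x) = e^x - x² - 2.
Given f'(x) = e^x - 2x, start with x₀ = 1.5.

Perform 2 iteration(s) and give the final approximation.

f(x) = e^x - x² - 2
f'(x) = e^x - 2x
x₀ = 1.5

Newton-Raphson formula: x_{n+1} = x_n - f(x_n)/f'(x_n)

Iteration 1:
  f(1.500000) = 0.231689
  f'(1.500000) = 1.481689
  x_1 = 1.500000 - 0.231689/1.481689 = 1.343632
Iteration 2:
  f(1.343632) = 0.027592
  f'(1.343632) = 1.145675
  x_2 = 1.343632 - 0.027592/1.145675 = 1.319548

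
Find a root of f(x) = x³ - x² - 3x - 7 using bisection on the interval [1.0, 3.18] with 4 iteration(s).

f(x) = x³ - x² - 3x - 7
Initial interval: [1.0, 3.18]

Iteration 1:
  c_1 = (1.000000 + 3.180000)/2 = 2.090000
  f(c_1) = f(2.090000) = -8.508771
  f(a) × f(c) ≥ 0, new interval: [2.090000, 3.180000]
Iteration 2:
  c_2 = (2.090000 + 3.180000)/2 = 2.635000
  f(c_2) = f(2.635000) = -3.552827
  f(a) × f(c) ≥ 0, new interval: [2.635000, 3.180000]
Iteration 3:
  c_3 = (2.635000 + 3.180000)/2 = 2.907500
  f(c_3) = f(2.907500) = 0.402659
  f(a) × f(c) < 0, new interval: [2.635000, 2.907500]
Iteration 4:
  c_4 = (2.635000 + 2.907500)/2 = 2.771250
  f(c_4) = f(2.771250) = -1.710857
  f(a) × f(c) ≥ 0, new interval: [2.771250, 2.907500]

After 4 iteration(s), the approximation is c_4 = 2.771250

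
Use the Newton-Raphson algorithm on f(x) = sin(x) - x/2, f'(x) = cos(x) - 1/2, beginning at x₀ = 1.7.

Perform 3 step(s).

f(x) = sin(x) - x/2
f'(x) = cos(x) - 1/2
x₀ = 1.7

Newton-Raphson formula: x_{n+1} = x_n - f(x_n)/f'(x_n)

Iteration 1:
  f(1.700000) = 0.141665
  f'(1.700000) = -0.628844
  x_1 = 1.700000 - 0.141665/(-0.628844) = 1.925278
Iteration 2:
  f(1.925278) = -0.024812
  f'(1.925278) = -0.847104
  x_2 = 1.925278 - (-0.024812)/(-0.847104) = 1.895987
Iteration 3:
  f(1.895987) = -0.000404
  f'(1.895987) = -0.819490
  x_3 = 1.895987 - (-0.000404)/(-0.819490) = 1.895494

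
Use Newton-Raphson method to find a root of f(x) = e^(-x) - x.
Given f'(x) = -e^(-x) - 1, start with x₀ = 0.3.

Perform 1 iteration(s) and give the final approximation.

f(x) = e^(-x) - x
f'(x) = -e^(-x) - 1
x₀ = 0.3

Newton-Raphson formula: x_{n+1} = x_n - f(x_n)/f'(x_n)

Iteration 1:
  f(0.300000) = 0.440818
  f'(0.300000) = -1.740818
  x_1 = 0.300000 - 0.440818/(-1.740818) = 0.553225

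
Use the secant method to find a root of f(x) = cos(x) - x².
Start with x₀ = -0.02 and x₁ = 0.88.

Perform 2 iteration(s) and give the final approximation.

f(x) = cos(x) - x²
x₀ = -0.02, x₁ = 0.88

Secant formula: x_{n+1} = x_n - f(x_n)(x_n - x_{n-1})/(f(x_n) - f(x_{n-1}))

Iteration 1:
  f(-0.020000) = 0.999400
  f(0.880000) = -0.137249
  x_2 = 0.880000 - (-0.137249)×(0.880000 - (-0.020000))/(-0.137249 - 0.999400)
       = 0.771326
Iteration 2:
  f(0.880000) = -0.137249
  f(0.771326) = 0.122043
  x_3 = 0.771326 - 0.122043×(0.771326 - 0.880000)/(0.122043 - (-0.137249))
       = 0.822477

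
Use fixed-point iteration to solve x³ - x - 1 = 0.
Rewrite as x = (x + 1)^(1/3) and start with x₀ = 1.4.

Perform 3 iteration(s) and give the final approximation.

Equation: x³ - x - 1 = 0
Fixed-point form: x = (x + 1)^(1/3)
x₀ = 1.4

x_1 = g(1.400000) = 1.338866
x_2 = g(1.338866) = 1.327400
x_3 = g(1.327400) = 1.325227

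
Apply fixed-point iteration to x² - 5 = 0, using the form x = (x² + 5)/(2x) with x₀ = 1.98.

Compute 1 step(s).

Equation: x² - 5 = 0
Fixed-point form: x = (x² + 5)/(2x)
x₀ = 1.98

x_1 = g(1.980000) = 2.252626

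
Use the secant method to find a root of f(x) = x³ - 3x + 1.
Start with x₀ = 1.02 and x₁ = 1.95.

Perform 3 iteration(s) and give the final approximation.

f(x) = x³ - 3x + 1
x₀ = 1.02, x₁ = 1.95

Secant formula: x_{n+1} = x_n - f(x_n)(x_n - x_{n-1})/(f(x_n) - f(x_{n-1}))

Iteration 1:
  f(1.020000) = -0.998792
  f(1.950000) = 2.564875
  x_2 = 1.950000 - 2.564875×(1.950000 - 1.020000)/(2.564875 - (-0.998792))
       = 1.280652
Iteration 2:
  f(1.950000) = 2.564875
  f(1.280652) = -0.741598
  x_3 = 1.280652 - (-0.741598)×(1.280652 - 1.950000)/(-0.741598 - 2.564875)
       = 1.430778
Iteration 3:
  f(1.280652) = -0.741598
  f(1.430778) = -0.363352
  x_4 = 1.430778 - (-0.363352)×(1.430778 - 1.280652)/(-0.363352 - (-0.741598))
       = 1.574993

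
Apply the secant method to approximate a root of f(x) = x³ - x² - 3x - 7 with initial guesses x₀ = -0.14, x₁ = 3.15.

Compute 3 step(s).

f(x) = x³ - x² - 3x - 7
x₀ = -0.14, x₁ = 3.15

Secant formula: x_{n+1} = x_n - f(x_n)(x_n - x_{n-1})/(f(x_n) - f(x_{n-1}))

Iteration 1:
  f(-0.140000) = -6.602344
  f(3.150000) = 4.883375
  x_2 = 3.150000 - 4.883375×(3.150000 - (-0.140000))/(4.883375 - (-6.602344))
       = 1.751193
Iteration 2:
  f(3.150000) = 4.883375
  f(1.751193) = -9.949913
  x_3 = 1.751193 - (-9.949913)×(1.751193 - 3.150000)/(-9.949913 - 4.883375)
       = 2.689489
Iteration 3:
  f(1.751193) = -9.949913
  f(2.689489) = -2.847806
  x_4 = 2.689489 - (-2.847806)×(2.689489 - 1.751193)/(-2.847806 - (-9.949913))
       = 3.065727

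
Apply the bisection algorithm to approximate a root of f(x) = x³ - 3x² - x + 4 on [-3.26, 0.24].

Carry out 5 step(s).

f(x) = x³ - 3x² - x + 4
Initial interval: [-3.26, 0.24]

Iteration 1:
  c_1 = (-3.260000 + 0.240000)/2 = -1.510000
  f(c_1) = f(-1.510000) = -4.773251
  f(a) × f(c) ≥ 0, new interval: [-1.510000, 0.240000]
Iteration 2:
  c_2 = (-1.510000 + 0.240000)/2 = -0.635000
  f(c_2) = f(-0.635000) = 3.169277
  f(a) × f(c) < 0, new interval: [-1.510000, -0.635000]
Iteration 3:
  c_3 = (-1.510000 + (-0.635000))/2 = -1.072500
  f(c_3) = f(-1.072500) = 0.388081
  f(a) × f(c) < 0, new interval: [-1.510000, -1.072500]
Iteration 4:
  c_4 = (-1.510000 + (-1.072500))/2 = -1.291250
  f(c_4) = f(-1.291250) = -1.863665
  f(a) × f(c) ≥ 0, new interval: [-1.291250, -1.072500]
Iteration 5:
  c_5 = (-1.291250 + (-1.072500))/2 = -1.181875
  f(c_5) = f(-1.181875) = -0.659487
  f(a) × f(c) ≥ 0, new interval: [-1.181875, -1.072500]

After 5 iteration(s), the approximation is c_5 = -1.181875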